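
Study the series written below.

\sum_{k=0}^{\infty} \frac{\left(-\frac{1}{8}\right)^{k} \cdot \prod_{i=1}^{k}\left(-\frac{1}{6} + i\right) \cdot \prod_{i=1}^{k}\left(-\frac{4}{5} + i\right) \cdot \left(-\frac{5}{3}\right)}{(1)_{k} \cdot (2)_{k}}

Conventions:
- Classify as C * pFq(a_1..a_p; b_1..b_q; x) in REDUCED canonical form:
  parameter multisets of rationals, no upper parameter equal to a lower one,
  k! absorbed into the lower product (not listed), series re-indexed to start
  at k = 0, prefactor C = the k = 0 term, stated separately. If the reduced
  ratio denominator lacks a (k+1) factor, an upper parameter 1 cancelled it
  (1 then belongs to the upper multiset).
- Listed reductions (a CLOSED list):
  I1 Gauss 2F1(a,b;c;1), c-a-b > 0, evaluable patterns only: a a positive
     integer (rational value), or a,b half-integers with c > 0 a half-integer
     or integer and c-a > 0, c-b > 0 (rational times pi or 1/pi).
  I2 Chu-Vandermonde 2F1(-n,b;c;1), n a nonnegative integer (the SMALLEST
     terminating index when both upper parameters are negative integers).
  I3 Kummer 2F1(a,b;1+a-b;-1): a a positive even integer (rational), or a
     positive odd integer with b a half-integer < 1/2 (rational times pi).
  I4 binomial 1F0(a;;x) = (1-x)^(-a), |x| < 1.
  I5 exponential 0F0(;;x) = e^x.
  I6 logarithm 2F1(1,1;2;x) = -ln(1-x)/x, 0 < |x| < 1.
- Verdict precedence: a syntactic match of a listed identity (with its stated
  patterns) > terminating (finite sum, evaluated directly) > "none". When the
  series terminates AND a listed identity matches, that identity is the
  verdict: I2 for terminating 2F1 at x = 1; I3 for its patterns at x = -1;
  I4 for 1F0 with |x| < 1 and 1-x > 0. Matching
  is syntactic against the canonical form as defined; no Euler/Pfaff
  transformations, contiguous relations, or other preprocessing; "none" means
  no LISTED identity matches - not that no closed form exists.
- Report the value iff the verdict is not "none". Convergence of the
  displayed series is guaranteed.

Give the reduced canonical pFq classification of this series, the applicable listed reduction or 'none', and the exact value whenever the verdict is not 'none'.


The series (x = -\frac{1}{8}) is 2F1: upper {\frac{1}{5}, \frac{5}{6}}, lower {2}, prefactor -\frac{5}{3}. Verdict: none. A 2F1 with upper {\frac{1}{5}, \frac{5}{6}} fits none of I1-I6 at x = -\frac{1}{8}; the sum runs forever.

Key observation: with t_0 = -\frac{5}{3}, the running product (C = -5/3, x = -1/8) telescopes to a rising factorial.
Step ratio: r(k) = -\frac{1}{8} * (k+\frac{1}{5}) (k+\frac{5}{6}) / [(k+2) (k+1)] ; factor over Q: parameters, x = -\frac{1}{8}, and C = -\frac{5}{3}.


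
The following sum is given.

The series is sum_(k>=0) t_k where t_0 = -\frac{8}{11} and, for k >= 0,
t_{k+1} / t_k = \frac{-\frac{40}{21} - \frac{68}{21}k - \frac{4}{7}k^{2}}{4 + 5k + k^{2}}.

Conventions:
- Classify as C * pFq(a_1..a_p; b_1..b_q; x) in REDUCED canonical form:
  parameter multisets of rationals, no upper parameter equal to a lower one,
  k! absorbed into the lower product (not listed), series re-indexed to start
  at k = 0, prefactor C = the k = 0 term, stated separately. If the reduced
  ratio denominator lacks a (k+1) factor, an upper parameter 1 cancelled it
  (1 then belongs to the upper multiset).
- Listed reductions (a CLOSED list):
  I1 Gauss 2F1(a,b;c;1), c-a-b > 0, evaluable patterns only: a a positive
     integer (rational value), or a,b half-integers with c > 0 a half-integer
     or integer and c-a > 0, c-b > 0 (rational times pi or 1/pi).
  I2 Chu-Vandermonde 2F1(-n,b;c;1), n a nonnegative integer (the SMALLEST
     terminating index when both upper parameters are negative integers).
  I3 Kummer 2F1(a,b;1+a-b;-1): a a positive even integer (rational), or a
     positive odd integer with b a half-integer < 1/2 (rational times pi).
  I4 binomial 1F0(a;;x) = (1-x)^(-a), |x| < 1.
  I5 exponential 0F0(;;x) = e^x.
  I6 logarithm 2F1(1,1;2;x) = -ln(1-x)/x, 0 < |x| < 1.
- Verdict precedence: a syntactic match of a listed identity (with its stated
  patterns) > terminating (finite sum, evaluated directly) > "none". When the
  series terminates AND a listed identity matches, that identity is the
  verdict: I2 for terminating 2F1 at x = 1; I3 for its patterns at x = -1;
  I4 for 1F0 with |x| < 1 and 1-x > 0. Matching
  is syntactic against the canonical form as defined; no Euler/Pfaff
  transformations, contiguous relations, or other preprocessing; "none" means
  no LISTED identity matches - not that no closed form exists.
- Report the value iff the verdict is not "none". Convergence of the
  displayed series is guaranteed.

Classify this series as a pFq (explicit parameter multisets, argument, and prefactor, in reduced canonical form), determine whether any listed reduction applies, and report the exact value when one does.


Canonical form: C = -\frac{8}{11} times 2F1 with upper {\frac{2}{3}, 5}, lower {4}, x = -\frac{4}{7}. Verdict: none - at argument -\frac{4}{7} the multisets {\frac{2}{3}, 5} ; {4} match no listed identity.

Key step: with t_0 = -\frac{8}{11}, roots of the ratio polynomials (prefactor -8/11) are the negated parameters.
Term ratio: r(k) = -\frac{4}{7} * (k+\frac{2}{3}) (k+5) / [(k+4) (k+1)] - rational in k, leading ratio -\frac{4}{7}; with t_0 = -\frac{8}{11}, classification follows.


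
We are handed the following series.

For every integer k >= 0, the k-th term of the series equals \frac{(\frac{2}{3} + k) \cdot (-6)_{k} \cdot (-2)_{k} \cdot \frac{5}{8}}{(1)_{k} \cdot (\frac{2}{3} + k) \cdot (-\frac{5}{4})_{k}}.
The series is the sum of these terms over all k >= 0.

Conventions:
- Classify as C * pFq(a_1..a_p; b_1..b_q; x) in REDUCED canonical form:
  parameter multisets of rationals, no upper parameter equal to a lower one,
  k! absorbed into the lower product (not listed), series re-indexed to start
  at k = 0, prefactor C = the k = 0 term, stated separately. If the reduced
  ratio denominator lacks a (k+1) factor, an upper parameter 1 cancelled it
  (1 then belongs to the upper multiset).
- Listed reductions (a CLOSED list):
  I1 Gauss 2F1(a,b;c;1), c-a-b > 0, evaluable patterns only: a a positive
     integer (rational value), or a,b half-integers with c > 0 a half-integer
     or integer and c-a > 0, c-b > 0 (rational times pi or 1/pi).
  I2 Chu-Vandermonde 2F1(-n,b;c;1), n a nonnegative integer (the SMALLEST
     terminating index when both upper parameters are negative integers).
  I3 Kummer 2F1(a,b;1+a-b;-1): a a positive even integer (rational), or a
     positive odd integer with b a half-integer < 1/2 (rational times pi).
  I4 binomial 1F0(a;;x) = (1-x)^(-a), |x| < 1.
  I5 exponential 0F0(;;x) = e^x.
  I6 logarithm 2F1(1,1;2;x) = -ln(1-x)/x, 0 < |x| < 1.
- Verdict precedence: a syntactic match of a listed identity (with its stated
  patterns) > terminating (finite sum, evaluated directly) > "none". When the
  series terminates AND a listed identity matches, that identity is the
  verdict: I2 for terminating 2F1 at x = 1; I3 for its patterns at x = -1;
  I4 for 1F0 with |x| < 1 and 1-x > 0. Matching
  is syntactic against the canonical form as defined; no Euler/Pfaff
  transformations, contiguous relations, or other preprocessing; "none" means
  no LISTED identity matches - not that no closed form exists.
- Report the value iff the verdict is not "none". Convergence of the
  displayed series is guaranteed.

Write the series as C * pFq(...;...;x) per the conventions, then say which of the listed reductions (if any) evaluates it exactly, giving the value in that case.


At argument 1: a 2F1 with upper {-6, -2}, lower {-\frac{5}{4}}, scaled by C = \frac{5}{8}. Verdict at x = 1: the Chu-Vandermonde identity I2 matches (terminating 2F1 at x = 1 with n = 2, b = -6, c = -\frac{5}{4}). Sum: \frac{437}{8}.

Structural cue: from the first term \frac{5}{8}: striking the common factor k + 2/3 reduces the term (prefactor 5/8).
Adjacent-term ratio: r(k) = 1 * (k-6) (k-2) / [(k-\frac{5}{4}) (k+1)] - rational; roots negated = parameters, x = 1, C = \frac{5}{8}.


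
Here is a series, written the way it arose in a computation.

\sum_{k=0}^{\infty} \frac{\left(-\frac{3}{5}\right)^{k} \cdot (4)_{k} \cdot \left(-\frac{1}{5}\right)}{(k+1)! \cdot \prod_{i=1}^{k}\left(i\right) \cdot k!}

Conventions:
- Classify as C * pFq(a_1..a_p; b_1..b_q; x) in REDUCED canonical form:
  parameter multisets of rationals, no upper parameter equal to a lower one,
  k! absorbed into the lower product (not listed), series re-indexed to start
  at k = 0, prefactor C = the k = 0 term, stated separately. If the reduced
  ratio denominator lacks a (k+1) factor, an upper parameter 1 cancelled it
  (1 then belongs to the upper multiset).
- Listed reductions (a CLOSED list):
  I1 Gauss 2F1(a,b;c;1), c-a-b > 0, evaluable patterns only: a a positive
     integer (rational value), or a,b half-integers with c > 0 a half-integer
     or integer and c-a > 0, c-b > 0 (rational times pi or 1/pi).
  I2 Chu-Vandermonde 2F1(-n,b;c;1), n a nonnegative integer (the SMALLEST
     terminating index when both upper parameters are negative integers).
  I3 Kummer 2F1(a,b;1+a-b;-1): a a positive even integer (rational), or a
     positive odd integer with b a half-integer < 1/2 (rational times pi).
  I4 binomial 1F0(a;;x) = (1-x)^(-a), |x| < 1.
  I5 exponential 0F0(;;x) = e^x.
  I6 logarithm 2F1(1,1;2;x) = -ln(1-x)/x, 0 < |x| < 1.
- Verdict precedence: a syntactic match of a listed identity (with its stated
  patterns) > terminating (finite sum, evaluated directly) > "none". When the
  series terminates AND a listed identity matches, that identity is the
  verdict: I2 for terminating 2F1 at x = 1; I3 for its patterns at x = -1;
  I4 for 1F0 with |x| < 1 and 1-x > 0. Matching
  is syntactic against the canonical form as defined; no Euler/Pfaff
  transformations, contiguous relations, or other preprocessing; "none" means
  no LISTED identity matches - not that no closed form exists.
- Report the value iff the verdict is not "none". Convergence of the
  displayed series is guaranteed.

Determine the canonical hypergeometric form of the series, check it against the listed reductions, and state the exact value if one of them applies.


Structural cue: x = -\frac{3}{5} and the product of the first k integers (prefactor -1/5) is k!.
Consecutive-term ratio: r(k) = -\frac{3}{5} * (k+4) / [(k+1) (k+2) (k+1)] ; factor over Q: parameters, x = -\frac{3}{5}, and C = -\frac{1}{5}.

Canonical form: C = -\frac{1}{5} times 1F2 with upper {4}, lower {1, 2}, x = -\frac{3}{5}. Verdict: none (x = -\frac{3}{5}): each listed identity misses the multisets {4} ; {1, 2}.


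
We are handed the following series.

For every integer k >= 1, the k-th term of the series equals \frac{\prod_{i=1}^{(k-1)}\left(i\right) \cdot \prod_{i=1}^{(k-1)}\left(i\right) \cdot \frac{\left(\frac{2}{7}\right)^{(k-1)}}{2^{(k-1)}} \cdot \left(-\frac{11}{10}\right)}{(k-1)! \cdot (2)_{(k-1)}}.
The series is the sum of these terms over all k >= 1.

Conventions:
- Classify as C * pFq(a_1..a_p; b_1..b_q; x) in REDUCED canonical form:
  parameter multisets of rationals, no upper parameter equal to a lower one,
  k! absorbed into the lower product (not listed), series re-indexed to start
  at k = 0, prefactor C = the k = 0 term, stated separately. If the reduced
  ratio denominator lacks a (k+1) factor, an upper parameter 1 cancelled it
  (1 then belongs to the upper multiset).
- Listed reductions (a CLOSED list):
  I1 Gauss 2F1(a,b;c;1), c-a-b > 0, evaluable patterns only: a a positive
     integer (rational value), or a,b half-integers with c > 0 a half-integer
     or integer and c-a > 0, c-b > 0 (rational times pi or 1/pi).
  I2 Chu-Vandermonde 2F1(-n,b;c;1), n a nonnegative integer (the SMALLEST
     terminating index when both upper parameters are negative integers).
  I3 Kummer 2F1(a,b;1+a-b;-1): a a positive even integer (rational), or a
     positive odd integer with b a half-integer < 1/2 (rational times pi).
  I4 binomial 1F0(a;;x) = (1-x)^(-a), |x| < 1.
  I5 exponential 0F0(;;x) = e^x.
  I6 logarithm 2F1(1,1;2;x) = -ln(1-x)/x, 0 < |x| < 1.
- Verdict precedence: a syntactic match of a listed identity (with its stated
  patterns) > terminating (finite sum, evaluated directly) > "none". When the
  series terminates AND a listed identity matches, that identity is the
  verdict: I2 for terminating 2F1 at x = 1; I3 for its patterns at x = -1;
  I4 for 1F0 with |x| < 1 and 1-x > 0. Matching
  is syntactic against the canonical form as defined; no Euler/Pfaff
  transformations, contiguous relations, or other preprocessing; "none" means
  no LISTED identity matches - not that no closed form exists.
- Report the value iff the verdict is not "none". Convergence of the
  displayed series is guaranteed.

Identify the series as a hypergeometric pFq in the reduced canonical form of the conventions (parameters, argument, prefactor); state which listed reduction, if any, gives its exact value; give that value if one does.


Prefactor -\frac{11}{10}, argument \frac{1}{7}: 2F1 with upper {1, 1} over lower {2}. Verdict: this is the logarithmic series (I6) (the logarithm: parameters (1,1;2), x = \frac{1}{7}). Value: \frac{77}{10} \cdot \ln\left(\frac{6}{7}\right).

Key observation: x = \frac{1}{7} and the running product (C = -11/10, x = 1/7) telescopes to a rising factorial.
Term ratio: r(k) = \frac{1}{7} * (k+1) (k+1) / [(k+2) (k+1)] - poly over poly, x = \frac{1}{7} from leading terms; C = -\frac{11}{10} at k = 0.


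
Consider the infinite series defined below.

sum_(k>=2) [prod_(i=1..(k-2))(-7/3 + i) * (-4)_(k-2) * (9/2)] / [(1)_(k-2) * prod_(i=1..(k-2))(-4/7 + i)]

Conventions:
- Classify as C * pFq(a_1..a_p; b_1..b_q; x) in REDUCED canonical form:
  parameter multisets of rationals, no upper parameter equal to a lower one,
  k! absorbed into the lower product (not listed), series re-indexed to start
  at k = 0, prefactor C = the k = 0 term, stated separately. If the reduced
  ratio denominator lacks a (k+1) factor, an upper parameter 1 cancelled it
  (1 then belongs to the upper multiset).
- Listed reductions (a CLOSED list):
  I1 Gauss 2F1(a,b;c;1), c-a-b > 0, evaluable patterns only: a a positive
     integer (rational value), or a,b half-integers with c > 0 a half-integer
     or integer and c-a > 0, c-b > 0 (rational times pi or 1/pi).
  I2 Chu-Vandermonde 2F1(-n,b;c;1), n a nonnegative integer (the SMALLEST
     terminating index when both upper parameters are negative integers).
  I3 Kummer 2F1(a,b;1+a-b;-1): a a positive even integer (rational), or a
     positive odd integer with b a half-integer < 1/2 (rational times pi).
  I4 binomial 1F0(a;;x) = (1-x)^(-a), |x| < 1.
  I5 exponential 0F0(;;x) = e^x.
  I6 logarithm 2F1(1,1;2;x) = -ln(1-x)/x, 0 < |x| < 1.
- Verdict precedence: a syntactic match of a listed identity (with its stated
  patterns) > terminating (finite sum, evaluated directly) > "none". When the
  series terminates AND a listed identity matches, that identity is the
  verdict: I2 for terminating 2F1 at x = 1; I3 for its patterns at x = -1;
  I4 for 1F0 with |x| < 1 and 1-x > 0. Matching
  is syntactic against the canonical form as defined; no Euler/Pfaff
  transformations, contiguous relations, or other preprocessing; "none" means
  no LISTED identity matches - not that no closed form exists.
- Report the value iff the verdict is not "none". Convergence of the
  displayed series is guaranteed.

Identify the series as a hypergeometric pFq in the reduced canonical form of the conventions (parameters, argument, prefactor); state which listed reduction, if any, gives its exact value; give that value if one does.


Classification (C = 9/2): 2F1 with upper {-4, -4/3}, lower {3/7}, argument x = 1. Verdict: the Chu-Vandermonde identity I2 applies (terminating 2F1 at x = 1 with n = 4, b = -4/3, c = 3/7). Value: 423835/5508.

First insight: with t_0 = 9/2, (1)_k (C = 9/2, x = 1) is k! itself.
Adjacent-term ratio: r(k) = 1 * (k-4) (k-4/3) / [(k+3/7) (k+1)] - poly over poly, x = 1 from leading terms; C = 9/2 at k = 0.


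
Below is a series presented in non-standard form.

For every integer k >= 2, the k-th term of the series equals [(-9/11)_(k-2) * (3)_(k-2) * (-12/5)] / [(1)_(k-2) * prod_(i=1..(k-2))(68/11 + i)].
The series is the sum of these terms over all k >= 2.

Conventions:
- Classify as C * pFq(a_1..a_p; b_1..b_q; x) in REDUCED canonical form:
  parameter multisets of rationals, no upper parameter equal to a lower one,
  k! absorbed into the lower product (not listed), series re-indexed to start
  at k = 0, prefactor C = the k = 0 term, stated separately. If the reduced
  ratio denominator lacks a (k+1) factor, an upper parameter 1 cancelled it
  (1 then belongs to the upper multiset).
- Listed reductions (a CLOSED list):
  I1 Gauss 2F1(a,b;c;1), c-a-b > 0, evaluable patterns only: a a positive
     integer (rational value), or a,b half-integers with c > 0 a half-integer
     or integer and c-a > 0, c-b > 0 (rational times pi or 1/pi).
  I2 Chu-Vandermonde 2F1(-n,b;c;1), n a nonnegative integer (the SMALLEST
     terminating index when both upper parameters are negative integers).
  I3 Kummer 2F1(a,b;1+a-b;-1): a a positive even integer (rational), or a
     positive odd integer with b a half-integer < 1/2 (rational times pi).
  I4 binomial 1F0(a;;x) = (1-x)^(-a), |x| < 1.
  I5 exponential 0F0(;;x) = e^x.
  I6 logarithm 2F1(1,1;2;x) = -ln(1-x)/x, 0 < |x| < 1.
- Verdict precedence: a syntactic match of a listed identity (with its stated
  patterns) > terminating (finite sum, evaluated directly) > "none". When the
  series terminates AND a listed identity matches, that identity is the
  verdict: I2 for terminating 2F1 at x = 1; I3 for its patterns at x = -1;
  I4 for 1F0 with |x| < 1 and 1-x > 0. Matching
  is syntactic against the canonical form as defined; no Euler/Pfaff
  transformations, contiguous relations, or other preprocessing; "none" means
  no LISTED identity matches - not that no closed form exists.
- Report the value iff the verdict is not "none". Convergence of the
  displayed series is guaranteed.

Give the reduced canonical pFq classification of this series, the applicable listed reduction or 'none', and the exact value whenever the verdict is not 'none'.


The series (x = 1) is 2F1: upper {-9/11, 3}, lower {79/11}, prefactor -12/5. Verdict: Gauss's theorem (I1) applies (x = 1: the Gamma ratio telescopes since c-a-b = 5 > 0 and a = 3 in Z>0). Its exact value is -356592/232925.

Structural cue: from the first term -12/5: the lower running product (C = -12/5, x = 1) is a rising factorial.
Ratio: r(k) = 1 * (k-9/11) (k+3) / [(k+79/11) (k+1)] ; factor over Q: parameters, x = 1, and C = -12/5.


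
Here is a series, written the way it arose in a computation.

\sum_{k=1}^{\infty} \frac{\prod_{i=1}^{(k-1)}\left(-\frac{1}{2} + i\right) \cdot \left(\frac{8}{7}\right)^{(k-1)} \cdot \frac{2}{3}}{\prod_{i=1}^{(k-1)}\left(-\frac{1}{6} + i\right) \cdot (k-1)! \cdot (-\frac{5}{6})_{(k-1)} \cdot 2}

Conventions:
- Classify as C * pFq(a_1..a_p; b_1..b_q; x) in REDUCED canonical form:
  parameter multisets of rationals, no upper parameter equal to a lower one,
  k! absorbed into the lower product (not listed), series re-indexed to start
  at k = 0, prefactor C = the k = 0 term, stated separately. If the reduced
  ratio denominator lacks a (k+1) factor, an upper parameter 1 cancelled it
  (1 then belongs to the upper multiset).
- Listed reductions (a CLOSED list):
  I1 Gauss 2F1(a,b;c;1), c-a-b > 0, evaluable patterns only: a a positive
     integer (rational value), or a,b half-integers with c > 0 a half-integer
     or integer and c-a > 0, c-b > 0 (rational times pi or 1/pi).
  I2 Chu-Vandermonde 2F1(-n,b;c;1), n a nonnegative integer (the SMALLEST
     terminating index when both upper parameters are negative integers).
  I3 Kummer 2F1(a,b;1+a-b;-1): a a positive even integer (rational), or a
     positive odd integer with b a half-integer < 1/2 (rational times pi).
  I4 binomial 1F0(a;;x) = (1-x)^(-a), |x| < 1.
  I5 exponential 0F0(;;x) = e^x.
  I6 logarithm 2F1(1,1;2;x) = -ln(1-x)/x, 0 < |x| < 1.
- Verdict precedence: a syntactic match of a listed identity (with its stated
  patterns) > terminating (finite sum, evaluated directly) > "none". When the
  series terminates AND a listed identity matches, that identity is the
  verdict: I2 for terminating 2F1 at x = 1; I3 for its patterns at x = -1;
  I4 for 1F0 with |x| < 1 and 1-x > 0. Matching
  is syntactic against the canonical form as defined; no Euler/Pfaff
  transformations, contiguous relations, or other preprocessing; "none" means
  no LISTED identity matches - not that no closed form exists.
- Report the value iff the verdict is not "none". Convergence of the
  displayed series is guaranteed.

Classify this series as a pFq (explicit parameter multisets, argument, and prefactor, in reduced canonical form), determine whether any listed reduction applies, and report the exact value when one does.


First insight: x = \frac{8}{7} and the lower running product (C = 1/3) is a rising factorial.
Step ratio: r(k) = \frac{8}{7} * (k+\frac{1}{2}) / [(k-\frac{5}{6}) (k+\frac{5}{6}) (k+1)] - rational in k, leading ratio \frac{8}{7}; with t_0 = \frac{1}{3}, classification follows.

This is \frac{1}{3} * 1F2(\frac{1}{2}; -\frac{5}{6}, \frac{5}{6}; \frac{8}{7}) in reduced canonical form. Verdict: no listed reduction: x = \frac{8}{7} and upper {\frac{1}{2}} fail every I1-I6 pattern.


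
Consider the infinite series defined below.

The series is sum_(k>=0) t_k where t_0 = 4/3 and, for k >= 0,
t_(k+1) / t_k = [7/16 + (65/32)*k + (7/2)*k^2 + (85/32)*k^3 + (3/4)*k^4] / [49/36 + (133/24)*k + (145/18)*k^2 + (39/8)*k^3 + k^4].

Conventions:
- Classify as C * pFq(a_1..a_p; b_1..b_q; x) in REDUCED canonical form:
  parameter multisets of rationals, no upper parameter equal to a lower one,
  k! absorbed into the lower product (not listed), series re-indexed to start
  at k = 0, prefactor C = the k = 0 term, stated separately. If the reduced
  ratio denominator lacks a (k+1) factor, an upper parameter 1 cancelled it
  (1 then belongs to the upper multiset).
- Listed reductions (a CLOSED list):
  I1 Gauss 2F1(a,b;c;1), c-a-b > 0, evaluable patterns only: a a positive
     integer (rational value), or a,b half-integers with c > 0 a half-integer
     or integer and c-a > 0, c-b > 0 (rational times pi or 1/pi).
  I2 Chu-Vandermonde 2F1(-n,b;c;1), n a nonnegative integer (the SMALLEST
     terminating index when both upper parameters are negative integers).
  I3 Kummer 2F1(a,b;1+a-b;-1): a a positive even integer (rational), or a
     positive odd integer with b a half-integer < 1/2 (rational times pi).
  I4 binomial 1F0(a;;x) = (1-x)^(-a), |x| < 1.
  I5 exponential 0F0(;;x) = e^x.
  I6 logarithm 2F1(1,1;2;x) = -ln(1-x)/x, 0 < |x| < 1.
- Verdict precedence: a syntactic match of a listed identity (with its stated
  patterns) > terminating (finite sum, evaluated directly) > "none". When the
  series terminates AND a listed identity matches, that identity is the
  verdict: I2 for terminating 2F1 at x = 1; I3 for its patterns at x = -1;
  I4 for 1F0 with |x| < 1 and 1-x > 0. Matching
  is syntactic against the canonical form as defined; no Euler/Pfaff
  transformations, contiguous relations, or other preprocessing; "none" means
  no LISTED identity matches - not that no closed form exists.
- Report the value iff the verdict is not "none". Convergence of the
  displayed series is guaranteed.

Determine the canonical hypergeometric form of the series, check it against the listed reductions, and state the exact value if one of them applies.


Prefactor 4/3, argument 3/4: 2F1 with upper {1, 1} over lower {7/3}. Verdict: none - at argument 3/4 the multisets {1, 1} ; {7/3} match no listed identity.

The tell: from the first term 4/3: the ratio is unreduced: k + 2/3 divides both sides (C = 4/3, x = 3/4).
Ratio: r(k) = (3/4) * (k+1) (k+1) / [(k+7/3) (k+1)] ; factor over Q: parameters, x = (3/4), and C = 4/3.


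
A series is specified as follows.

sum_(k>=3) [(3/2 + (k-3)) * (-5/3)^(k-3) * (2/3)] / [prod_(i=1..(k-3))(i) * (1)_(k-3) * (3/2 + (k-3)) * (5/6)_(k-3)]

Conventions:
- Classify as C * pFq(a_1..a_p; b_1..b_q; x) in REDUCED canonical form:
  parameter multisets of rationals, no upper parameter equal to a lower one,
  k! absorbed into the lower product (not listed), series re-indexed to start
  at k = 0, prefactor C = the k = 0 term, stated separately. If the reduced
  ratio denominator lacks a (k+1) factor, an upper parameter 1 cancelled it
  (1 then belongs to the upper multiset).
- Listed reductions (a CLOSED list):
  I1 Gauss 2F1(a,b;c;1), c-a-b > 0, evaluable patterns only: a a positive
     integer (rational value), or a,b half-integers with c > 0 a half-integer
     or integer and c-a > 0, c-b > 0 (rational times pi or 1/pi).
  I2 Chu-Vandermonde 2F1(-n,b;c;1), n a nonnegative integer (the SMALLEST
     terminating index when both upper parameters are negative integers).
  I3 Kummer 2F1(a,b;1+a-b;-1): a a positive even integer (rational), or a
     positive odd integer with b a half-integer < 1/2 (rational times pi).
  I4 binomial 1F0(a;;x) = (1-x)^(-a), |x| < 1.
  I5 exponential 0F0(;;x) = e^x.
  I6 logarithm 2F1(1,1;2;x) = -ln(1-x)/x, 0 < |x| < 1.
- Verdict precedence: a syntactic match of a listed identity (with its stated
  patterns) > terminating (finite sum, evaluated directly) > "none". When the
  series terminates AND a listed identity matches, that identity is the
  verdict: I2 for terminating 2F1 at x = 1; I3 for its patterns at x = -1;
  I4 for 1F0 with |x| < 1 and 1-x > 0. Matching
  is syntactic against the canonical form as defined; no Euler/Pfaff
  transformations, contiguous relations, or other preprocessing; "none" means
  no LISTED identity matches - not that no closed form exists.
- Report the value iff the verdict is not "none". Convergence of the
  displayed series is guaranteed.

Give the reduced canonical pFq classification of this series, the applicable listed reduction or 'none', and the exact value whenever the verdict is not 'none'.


Prefactor 2/3, argument -5/3: 0F2 with upper {-} over lower {5/6, 1}. Verdict: none. Every listed pattern misses the 0F2 form at -5/3, upper {-}.

Key observation: t_0 being 2/3, (1)_k (prefactor 2/3) is k! itself.
Term ratio: r(k) = (-5/3) * 1 / [(k+5/6) (k+1) (k+1)] ; factor over Q: parameters, x = (-5/3), and C = 2/3.


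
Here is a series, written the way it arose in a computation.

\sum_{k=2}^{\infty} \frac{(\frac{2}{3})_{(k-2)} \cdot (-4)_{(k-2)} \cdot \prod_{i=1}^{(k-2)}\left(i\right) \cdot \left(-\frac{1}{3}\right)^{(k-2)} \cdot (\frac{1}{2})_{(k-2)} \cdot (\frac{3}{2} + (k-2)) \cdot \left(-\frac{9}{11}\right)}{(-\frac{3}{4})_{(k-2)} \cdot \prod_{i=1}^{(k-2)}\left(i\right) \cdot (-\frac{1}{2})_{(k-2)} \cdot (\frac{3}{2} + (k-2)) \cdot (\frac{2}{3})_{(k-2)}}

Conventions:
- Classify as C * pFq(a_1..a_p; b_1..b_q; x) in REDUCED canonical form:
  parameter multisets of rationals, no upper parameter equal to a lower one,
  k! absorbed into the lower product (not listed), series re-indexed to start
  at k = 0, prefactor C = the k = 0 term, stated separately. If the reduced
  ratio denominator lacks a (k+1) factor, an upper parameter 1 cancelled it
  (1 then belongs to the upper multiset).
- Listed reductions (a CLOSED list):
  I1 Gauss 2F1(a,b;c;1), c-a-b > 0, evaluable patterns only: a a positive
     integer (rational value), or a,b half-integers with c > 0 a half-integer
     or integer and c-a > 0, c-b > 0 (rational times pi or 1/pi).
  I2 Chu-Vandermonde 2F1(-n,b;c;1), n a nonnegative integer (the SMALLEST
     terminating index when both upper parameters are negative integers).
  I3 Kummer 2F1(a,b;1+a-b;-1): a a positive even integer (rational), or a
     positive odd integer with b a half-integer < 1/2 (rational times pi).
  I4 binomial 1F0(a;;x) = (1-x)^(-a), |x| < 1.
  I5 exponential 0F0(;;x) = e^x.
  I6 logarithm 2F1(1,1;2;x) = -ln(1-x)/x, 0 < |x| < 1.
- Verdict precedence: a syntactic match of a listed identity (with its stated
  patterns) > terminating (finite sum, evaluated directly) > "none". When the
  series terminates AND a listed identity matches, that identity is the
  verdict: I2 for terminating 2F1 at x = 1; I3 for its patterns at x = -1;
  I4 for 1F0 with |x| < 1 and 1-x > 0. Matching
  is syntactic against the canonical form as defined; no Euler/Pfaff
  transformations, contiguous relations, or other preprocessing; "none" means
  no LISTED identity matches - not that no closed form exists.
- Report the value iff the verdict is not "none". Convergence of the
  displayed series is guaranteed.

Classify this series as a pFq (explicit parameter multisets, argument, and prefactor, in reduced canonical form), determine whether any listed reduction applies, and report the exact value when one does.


The tell: with t_0 = -\frac{9}{11}, the factor k + 3/2 cancels (top and bottom), leaving C = -9/11.
Term ratio: r(k) = -\frac{1}{3} * (k-4) (k+\frac{1}{2}) (k+1) / [(k-\frac{3}{4}) (k-\frac{1}{2}) (k+1)] - rational in k. x = -\frac{1}{3}; t_0 = -\frac{9}{11}; negate the roots.

With C = -\frac{9}{11}: the canonical form is 3F2(-4, \frac{1}{2}, 1; -\frac{3}{4}, -\frac{1}{2}; -\frac{1}{3}). Verdict: terminating - upper -4 stops the sum at k = 4; the 5 terms are added exactly. Sum: -\frac{171341}{4455}.


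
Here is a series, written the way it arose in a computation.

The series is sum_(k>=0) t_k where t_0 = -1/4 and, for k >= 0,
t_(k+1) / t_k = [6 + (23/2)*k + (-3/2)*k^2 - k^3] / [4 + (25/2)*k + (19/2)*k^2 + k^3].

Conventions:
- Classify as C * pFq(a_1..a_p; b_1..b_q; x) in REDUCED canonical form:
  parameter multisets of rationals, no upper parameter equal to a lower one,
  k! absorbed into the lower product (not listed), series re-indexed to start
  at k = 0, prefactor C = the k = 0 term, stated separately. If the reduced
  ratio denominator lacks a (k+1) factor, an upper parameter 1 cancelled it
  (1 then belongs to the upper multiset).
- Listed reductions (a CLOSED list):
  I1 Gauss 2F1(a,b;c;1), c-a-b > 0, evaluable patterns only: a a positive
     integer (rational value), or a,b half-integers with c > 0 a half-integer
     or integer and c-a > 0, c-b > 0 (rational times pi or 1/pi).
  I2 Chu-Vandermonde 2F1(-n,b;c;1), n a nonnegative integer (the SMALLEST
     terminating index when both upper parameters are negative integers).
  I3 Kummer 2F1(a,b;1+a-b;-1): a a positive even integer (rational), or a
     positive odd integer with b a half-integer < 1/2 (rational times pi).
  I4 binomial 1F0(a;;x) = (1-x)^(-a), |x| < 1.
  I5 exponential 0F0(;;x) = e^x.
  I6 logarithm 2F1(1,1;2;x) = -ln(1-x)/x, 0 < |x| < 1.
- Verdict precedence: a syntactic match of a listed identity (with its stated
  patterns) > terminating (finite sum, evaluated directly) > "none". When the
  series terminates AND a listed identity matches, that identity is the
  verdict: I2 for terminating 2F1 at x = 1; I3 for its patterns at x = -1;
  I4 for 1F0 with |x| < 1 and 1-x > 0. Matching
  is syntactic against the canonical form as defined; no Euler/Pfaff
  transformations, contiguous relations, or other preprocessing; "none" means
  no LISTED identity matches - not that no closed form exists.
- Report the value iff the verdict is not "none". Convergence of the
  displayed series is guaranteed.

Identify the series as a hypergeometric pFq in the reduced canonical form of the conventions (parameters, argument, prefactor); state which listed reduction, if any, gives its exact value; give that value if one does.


Key step: from the first term -1/4: cancel k + 1/2 from the displayed ratio first; then C = -1/4, x = -1.
Ratio: r(k) = (-1) * (k-3) (k+4) / [(k+8) (k+1)] - rational; roots negated = parameters, x = (-1), C = -1/4.

With C = -1/4: the canonical form is 2F1(-3, 4; 8; -1). Verdict (x = -1): Kummer's theorem (I3) applies (x = -1; c = 8 equals 1+a-b for upper {-3, 4}: listed pattern). Its exact value is -7/8.


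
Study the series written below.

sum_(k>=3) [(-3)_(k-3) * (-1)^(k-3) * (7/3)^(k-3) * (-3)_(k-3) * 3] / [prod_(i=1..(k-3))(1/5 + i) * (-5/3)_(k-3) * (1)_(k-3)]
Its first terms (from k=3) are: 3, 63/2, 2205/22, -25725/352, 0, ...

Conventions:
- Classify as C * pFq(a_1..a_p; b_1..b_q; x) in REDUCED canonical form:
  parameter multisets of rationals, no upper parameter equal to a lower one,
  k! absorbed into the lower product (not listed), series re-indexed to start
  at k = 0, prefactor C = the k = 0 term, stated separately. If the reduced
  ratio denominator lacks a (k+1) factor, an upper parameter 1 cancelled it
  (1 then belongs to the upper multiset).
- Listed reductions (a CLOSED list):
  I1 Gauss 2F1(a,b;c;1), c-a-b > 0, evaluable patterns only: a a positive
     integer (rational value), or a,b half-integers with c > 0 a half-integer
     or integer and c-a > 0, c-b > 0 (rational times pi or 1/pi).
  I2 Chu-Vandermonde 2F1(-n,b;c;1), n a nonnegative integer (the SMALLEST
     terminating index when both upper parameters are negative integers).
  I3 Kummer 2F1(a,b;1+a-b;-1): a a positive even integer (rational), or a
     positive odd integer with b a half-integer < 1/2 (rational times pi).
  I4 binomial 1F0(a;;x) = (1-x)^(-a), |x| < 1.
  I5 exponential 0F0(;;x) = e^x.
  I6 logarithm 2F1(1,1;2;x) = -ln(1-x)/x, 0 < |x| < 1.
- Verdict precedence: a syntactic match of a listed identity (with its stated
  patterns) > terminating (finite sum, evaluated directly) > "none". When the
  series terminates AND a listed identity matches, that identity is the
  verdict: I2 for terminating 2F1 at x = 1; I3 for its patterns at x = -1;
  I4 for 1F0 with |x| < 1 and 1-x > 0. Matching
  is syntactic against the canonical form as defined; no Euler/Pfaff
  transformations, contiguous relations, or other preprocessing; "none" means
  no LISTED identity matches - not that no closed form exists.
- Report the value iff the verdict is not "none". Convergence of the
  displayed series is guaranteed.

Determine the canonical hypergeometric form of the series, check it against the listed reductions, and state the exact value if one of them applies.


Prefactor 3, argument -7/3: 2F2 with upper {-3, -3} over lower {-5/3, 6/5}. Verdict: terminating. (-3)_k vanishes past k = 3, leaving a 4-term sum, computed directly. Its exact value is 21699/352.

Key observation: t_0 = 3 here, and the lower running product (C = 3, x = -7/3) is a rising factorial.
Ratio: r(k) = (-7/3) * (k-3) (k-3) / [(k-5/3) (k+6/5) (k+1)] - rational in k. x = (-7/3); t_0 = 3; negate the roots.


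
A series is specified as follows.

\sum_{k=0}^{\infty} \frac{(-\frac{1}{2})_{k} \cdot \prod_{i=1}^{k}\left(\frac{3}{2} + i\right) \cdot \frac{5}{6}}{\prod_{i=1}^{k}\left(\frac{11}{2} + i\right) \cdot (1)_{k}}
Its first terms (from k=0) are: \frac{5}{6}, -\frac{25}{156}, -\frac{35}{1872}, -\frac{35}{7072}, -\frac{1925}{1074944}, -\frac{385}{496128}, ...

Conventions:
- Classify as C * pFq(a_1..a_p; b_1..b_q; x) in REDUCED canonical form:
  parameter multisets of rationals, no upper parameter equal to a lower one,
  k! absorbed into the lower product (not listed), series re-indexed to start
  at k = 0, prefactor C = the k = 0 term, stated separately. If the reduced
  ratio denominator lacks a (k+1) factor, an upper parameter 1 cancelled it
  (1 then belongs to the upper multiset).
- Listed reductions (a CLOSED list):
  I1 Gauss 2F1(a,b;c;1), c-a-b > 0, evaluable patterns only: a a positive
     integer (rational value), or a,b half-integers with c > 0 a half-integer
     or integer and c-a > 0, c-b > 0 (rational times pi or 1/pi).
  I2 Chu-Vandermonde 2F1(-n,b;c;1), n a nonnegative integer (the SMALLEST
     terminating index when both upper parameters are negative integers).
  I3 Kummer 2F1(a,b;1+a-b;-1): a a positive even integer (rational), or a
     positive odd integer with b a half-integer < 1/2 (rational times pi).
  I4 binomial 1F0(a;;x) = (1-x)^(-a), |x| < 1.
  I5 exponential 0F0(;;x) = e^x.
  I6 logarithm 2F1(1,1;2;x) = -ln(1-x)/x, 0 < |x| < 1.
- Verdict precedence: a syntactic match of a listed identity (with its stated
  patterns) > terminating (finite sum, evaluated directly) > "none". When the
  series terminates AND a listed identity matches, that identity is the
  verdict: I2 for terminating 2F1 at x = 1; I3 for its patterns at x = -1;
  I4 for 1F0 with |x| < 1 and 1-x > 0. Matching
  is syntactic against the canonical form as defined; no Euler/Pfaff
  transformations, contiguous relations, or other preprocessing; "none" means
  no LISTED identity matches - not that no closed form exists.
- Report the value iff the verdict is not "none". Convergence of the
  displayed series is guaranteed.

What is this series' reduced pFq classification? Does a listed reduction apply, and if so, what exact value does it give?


This is \frac{5}{6} * 2F1(-\frac{1}{2}, \frac{5}{2}; \frac{13}{2}; 1) in reduced canonical form. Verdict: Gauss's theorem I1 (half-integer case) applies (x = 1; upper {-\frac{1}{2}, \frac{5}{2}} half-integers, c = \frac{13}{2} in the evaluable pattern). Exact value: \frac{13475}{65536} \cdot \pi.

Structural cue: with t_0 = \frac{5}{6}, the running product (C = 5/6) telescopes to a rising factorial.
Adjacent-term ratio: r(k) = 1 * (k-\frac{1}{2}) (k+\frac{5}{2}) / [(k+\frac{13}{2}) (k+1)] - rational in k. x = 1; t_0 = \frac{5}{6}; negate the roots.


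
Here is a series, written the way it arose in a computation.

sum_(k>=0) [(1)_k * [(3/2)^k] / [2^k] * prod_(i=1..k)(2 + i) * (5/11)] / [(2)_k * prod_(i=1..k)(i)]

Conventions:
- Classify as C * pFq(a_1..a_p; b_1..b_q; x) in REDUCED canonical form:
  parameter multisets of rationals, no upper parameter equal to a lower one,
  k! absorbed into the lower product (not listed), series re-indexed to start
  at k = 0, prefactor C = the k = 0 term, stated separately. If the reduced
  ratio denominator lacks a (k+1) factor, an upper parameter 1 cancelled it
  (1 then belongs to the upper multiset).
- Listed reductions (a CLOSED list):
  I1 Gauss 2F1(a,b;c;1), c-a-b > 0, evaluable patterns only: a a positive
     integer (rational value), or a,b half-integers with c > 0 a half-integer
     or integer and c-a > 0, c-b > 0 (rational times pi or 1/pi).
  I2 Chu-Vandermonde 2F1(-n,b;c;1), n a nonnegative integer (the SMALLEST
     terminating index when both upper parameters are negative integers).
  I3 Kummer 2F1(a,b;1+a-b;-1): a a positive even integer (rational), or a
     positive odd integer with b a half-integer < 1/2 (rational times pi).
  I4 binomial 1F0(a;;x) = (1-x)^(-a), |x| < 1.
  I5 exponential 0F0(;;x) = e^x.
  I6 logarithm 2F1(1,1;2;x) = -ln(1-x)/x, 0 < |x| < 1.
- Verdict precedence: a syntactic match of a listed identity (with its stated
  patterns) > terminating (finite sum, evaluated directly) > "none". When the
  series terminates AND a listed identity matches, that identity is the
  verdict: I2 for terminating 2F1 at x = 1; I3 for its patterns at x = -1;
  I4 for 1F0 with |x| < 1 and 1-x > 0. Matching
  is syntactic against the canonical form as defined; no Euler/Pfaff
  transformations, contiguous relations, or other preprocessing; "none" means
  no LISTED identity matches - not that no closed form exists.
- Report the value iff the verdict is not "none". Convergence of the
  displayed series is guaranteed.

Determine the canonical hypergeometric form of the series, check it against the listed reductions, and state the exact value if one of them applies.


Canonical form: C = 5/11 times 2F1 with upper {1, 3}, lower {2}, x = 3/4. Verdict: none - at argument 3/4 the multisets {1, 3} ; {2} match no listed identity.

Key observation: with t_0 = 5/11, the two k-th powers (C = 5/11, x = 3/4) combine into one argument.
Adjacent-term ratio: r(k) = (3/4) * (k+1) (k+3) / [(k+2) (k+1)] - rational in k, leading ratio (3/4); with t_0 = 5/11, classification follows.


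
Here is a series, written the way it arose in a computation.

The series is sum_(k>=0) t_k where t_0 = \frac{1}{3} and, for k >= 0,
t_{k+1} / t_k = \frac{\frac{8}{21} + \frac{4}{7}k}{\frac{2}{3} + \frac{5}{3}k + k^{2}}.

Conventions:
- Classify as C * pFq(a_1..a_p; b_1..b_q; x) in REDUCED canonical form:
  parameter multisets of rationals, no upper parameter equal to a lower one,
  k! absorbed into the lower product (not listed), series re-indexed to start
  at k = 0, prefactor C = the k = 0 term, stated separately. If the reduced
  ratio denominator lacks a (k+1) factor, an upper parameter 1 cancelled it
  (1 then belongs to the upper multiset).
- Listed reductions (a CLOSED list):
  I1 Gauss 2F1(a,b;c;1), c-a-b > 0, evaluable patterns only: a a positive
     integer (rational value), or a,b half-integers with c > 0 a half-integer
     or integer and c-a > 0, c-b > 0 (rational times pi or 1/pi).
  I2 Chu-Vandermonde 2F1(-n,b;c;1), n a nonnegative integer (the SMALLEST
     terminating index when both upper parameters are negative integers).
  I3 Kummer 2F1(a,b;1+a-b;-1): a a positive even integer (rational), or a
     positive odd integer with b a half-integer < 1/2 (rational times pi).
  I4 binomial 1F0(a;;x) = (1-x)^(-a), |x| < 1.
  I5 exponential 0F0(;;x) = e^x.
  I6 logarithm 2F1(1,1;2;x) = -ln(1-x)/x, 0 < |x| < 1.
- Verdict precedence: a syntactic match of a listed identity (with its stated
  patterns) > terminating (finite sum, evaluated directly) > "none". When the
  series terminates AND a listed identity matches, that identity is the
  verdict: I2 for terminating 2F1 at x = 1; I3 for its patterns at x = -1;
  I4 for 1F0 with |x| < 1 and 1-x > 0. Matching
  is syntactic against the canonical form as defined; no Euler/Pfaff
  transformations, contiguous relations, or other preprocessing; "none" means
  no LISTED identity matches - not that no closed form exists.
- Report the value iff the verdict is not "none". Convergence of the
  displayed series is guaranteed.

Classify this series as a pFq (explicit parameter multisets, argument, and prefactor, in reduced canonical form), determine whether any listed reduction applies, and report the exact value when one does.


This is \frac{1}{3} * 0F0(-; -; \frac{4}{7}) in reduced canonical form. Verdict (x = \frac{4}{7}): the I5 exponential reduction applies (the 0F0 exponential series at x = \frac{4}{7}). Value: \frac{1}{3} \cdot e^{\frac{4}{7}}.

First insight: t_0 = \frac{1}{3} here, and the ratio is unreduced: k + 2/3 divides both sides (C = 1/3, x = 4/7).
Term ratio: r(k) = \frac{4}{7} * 1 / [(k+1)] - poly over poly, x = \frac{4}{7} from leading terms; C = \frac{1}{3} at k = 0.
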